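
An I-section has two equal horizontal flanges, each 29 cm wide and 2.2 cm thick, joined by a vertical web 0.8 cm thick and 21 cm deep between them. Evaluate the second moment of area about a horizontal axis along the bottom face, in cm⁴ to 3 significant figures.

Treat the section as a set of non-overlapping primitives; coordinates are from the bounding-box lower-left.
Bottom flange: 29 × 2.2, A = 63.8 cm², y = 1.1 cm, Ī = 25.733 cm⁴.
Web: 0.8 × 21, A = 16.8 cm², y = 12.7 cm, Ī = 617.4 cm⁴.
Top flange: 29 × 2.2, A = 63.8 cm², y = 24.3 cm, Ī = 25.733 cm⁴.
Transfer each piece to the base of the section using Ī + A·d² with d = y − 0:
  bottom flange: d = 1.1 cm → contributes +102.93 cm⁴
  web: d = 12.7 cm → contributes +3327.1 cm⁴
  top flange: d = 24.3 cm → contributes +37 699 cm⁴
Total I = 41 129 cm⁴.

I_base ≈ 4.11 × 10⁴ cm⁴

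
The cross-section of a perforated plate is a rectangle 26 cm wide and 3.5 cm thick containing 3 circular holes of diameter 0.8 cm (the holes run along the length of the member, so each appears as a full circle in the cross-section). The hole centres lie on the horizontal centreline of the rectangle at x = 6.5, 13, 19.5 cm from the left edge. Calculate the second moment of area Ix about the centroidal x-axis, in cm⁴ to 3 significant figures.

Ix ≈ 92.8 cm⁴

Break the section into simple shapes (no overlaps), measuring from the bottom-left corner of the bounding box.
Plate: 26 × 3.5, A = 91 cm², y = 1.75 cm, Ī = 92.896 cm⁴.
Hole 1 (subtracted): ⌀0.8, A = 0.50265 cm², y = 1.75 cm, Ī = 0.020106 cm⁴.
Hole 2 (subtracted): ⌀0.8, A = 0.50265 cm², y = 1.75 cm, Ī = 0.020106 cm⁴.
Hole 3 (subtracted): ⌀0.8, A = 0.50265 cm², y = 1.75 cm, Ī = 0.020106 cm⁴.
By symmetry the centroid is at mid-height, ȳ = 1.75 cm.
All pieces are centred on the centroidal x-axis, so I = ΣĪ (holes subtracted) = 92.836 cm⁴.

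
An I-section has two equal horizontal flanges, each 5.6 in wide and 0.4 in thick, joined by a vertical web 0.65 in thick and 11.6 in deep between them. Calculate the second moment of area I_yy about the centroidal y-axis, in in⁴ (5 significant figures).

Treat the section as a set of non-overlapping primitives; coordinates are from the bounding-box lower-left.
Bottom flange: 5.6 × 0.4, A = 2.24 in², x = 2.8 in, Ī = 5.853867 in⁴.
Web: 0.65 × 11.6, A = 7.54 in², x = 2.8 in, Ī = 0.2654708 in⁴.
Top flange: 5.6 × 0.4, A = 2.24 in², x = 2.8 in, Ī = 5.853867 in⁴.
By symmetry the centroid is at mid-width, x̄ = 2.8 in.
All pieces are centred on the centroidal y-axis, so I = ΣĪ = 11.9732 in⁴.

I_yy ≈ 11.973 in⁴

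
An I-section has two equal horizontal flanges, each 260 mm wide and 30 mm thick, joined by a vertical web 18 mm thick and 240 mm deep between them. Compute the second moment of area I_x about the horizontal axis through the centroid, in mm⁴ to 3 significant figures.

I_x ≈ 3.06 × 10⁸ mm⁴

Treat the section as a set of non-overlapping primitives; coordinates are from the bounding-box lower-left.
Bottom flange: 260 × 30, A = 7 800 mm², y = 15 mm, Ī = 585 000 mm⁴.
Web: 18 × 240, A = 4 320 mm², y = 150 mm, Ī = 20 736 000 mm⁴.
Top flange: 260 × 30, A = 7 800 mm², y = 285 mm, Ī = 585 000 mm⁴.
By symmetry the centroid is at mid-height, ȳ = 150 mm.
Transfer each piece to the horizontal axis through the centroid using Ī + A·d² with d = y − 150:
  bottom flange: d = -135 mm → contributes +142 740 000 mm⁴
  web: d = 0 mm → contributes +20 736 000 mm⁴
  top flange: d = 135 mm → contributes +142 740 000 mm⁴
Total I = 306 216 000 mm⁴.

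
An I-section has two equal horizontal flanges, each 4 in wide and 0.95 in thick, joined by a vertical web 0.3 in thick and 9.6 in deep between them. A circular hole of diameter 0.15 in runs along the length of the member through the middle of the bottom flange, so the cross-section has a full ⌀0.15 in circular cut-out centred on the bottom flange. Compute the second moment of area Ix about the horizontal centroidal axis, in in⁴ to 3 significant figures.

Ix ≈ 234 in⁴

Split into non-overlapping primitives; take the origin at the lower-left of the bounding box.
Bottom flange: 4 × 0.95, A = 3.8 in², y = 0.475 in, Ī = 0.28579 in⁴.
Web: 0.3 × 9.6, A = 2.88 in², y = 5.75 in, Ī = 22.118 in⁴.
Top flange: 4 × 0.95, A = 3.8 in², y = 11.025 in, Ī = 0.28579 in⁴.
Hole (subtracted): ⌀0.15, A = 0.017671 in², y = 0.475 in, Ī = 0.00002485 in⁴.
Centroid: ȳ = ΣA·y / ΣA = 5.7589 in.
Transfer each piece to the horizontal centroidal axis using Ī + A·d² with d = y − 5.7589:
  bottom flange: d = -5.2839 in → contributes +106.38 in⁴
  web: d = -0.0089098 in → contributes +22.119 in⁴
  top flange: d = 5.2661 in → contributes +105.67 in⁴
  hole: d = -5.2839 in → contributes −0.49341 in⁴
Total I = 233.67 in⁴.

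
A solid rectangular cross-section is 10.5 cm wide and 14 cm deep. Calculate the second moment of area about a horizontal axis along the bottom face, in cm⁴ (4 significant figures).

I_base ≈ 9604 cm⁴

The section: 10.5 × 14, A = 147 cm², y = 7 cm, Ī = 2 401 cm⁴.
Transfer it to a horizontal axis along the bottom face using Ī + A·d² with d = y − 0:
  the section: d = 7 cm → contributes +9 604 cm⁴
Total I = 9 604 cm⁴.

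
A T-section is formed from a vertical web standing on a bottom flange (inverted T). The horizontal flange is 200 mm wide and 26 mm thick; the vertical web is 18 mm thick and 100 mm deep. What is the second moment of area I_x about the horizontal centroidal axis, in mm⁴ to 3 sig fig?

I_x ≈ 7.10 × 10⁶ mm⁴

Treat the section as a set of non-overlapping primitives; coordinates are from the bounding-box lower-left.
Flange: 200 × 26, A = 5 200 mm², y = 13 mm, Ī = 292 933 mm⁴.
Web: 18 × 100, A = 1 800 mm², y = 76 mm, Ī = 1 500 000 mm⁴.
Centroid: ȳ = ΣA·y / ΣA = 29.2 mm.
Transfer each piece to the horizontal centroidal axis using Ī + A·d² with d = y − 29.2:
  flange: d = -16.2 mm → contributes +1 657 621 mm⁴
  web: d = 46.8 mm → contributes +5 442 432 mm⁴
Total I = 7 100 053 mm⁴.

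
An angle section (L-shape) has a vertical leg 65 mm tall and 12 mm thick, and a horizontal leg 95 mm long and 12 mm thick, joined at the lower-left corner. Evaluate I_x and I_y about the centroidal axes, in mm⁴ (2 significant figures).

Decompose the section into non-overlapping parts with the origin at the bottom-left of its bounding rectangle.
Vertical leg: 12 × 65, A = 780 mm², y = 32.5 mm, Ī = 274 625 mm⁴.
Horizontal leg (remainder): 83 × 12, A = 996 mm², y = 6 mm, Ī = 11 952 mm⁴.
Centroid: ȳ = ΣA·y / ΣA = 17.64 mm.
Transfer each piece to the centroidal x-axis using Ī + A·d² with d = y − 17.64:
  vertical leg: d = 14.86 mm → contributes +446 899 mm⁴
  horizontal leg (remainder): d = -11.64 mm → contributes +146 865 mm⁴
Total I = 593 764 mm⁴.
For the y-axis: x̄ = 32.64 mm.
Repeating about the centroidal y-axis gives I_y = 1 568 104 mm⁴.

I_x ≈ 5.9 × 10⁵ mm⁴, I_y ≈ 1.6 × 10⁶ mm⁴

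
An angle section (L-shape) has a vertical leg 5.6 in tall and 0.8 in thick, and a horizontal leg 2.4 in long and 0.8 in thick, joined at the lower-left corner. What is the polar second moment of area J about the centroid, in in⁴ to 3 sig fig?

Break the section into simple shapes (no overlaps), measuring from the bottom-left corner of the bounding box.
Vertical leg: 0.8 × 5.6, A = 4.48 in², y = 2.8 in, Ī = 11.708 in⁴.
Horizontal leg (remainder): 1.6 × 0.8, A = 1.28 in², y = 0.4 in, Ī = 0.068267 in⁴.
Centroid: ȳ = ΣA·y / ΣA = 2.2667 in.
Transfer each piece to the centroidal x-axis using Ī + A·d² with d = y − 2.2667:
  vertical leg: d = 0.53333 in → contributes +12.982 in⁴
  horizontal leg (remainder): d = -1.8667 in → contributes +4.5284 in⁴
Total I = 17.51 in⁴.
For the y-axis: x̄ = 0.66667 in.
Repeating about the centroidal y-axis gives I_y = 1.9456 in⁴.
Polar second moment: J = I_x + I_y = 19.456 in⁴.

J ≈ 19.5 in⁴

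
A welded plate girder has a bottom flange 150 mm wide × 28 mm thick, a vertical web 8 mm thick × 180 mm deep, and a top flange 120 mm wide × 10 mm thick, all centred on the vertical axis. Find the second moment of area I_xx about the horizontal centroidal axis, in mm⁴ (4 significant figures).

Split into non-overlapping primitives; take the origin at the lower-left of the bounding box.
Bottom plate: 150 × 28, A = 4 200 mm², y = 14 mm, Ī = 274 400 mm⁴.
Web plate: 8 × 180, A = 1 440 mm², y = 118 mm, Ī = 3 888 000 mm⁴.
Top plate: 120 × 10, A = 1 200 mm², y = 213 mm, Ī = 10 000 mm⁴.
Centroid: ȳ = ΣA·y / ΣA = 70.807 mm.
Transfer each piece to the horizontal centroidal axis using Ī + A·d² with d = y − 70.807:
  bottom plate: d = -56.807 mm → contributes +13 827 956 mm⁴
  web plate: d = 47.193 mm → contributes +7 095 136 mm⁴
  top plate: d = 142.193 mm → contributes +24 272 613 mm⁴
Total I = 45 195 705 mm⁴.

I_xx ≈ 4.520 × 10⁷ mm⁴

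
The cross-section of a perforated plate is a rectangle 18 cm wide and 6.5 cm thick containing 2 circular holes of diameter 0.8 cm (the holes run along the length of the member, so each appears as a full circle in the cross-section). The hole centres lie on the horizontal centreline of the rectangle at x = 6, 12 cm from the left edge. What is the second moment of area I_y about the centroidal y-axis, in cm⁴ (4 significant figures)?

I_y ≈ 3150 cm⁴

Break the section into simple shapes (no overlaps), measuring from the bottom-left corner of the bounding box.
Plate: 18 × 6.5, A = 117 cm², x = 9 cm, Ī = 3 159 cm⁴.
Hole 1 (subtracted): ⌀0.8, A = 0.502655 cm², x = 6 cm, Ī = 0.0201062 cm⁴.
Hole 2 (subtracted): ⌀0.8, A = 0.502655 cm², x = 12 cm, Ī = 0.0201062 cm⁴.
By symmetry the centroid is at mid-width, x̄ = 9 cm.
Transfer each piece to the centroidal y-axis using Ī + A·d² with d = x − 9:
  plate: d = 0 cm → contributes +3 159 cm⁴
  hole 1: d = -3 cm → contributes −4.544 cm⁴
  hole 2: d = 3 cm → contributes −4.544 cm⁴
Total I = 3149.91 cm⁴.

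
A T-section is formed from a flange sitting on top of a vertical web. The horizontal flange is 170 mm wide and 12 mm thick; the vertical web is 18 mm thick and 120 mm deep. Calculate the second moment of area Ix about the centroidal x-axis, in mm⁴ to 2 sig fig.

Treat the section as a set of non-overlapping primitives; coordinates are from the bounding-box lower-left.
Flange: 170 × 12, A = 2 040 mm², y = 126 mm, Ī = 24 480 mm⁴.
Web: 18 × 120, A = 2 160 mm², y = 60 mm, Ī = 2 592 000 mm⁴.
Centroid: ȳ = ΣA·y / ΣA = 92.06 mm.
Transfer each piece to the centroidal x-axis using Ī + A·d² with d = y − 92.06:
  flange: d = 33.94 mm → contributes +2 374 800 mm⁴
  web: d = -32.06 mm → contributes +4 811 746 mm⁴
Total I = 7 186 546 mm⁴.

Ix ≈ 7.2 × 10⁶ mm⁴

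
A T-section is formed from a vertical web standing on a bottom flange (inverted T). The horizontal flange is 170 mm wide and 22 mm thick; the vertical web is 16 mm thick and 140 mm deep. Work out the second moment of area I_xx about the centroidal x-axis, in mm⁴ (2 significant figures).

Split into non-overlapping primitives; take the origin at the lower-left of the bounding box.
Flange: 170 × 22, A = 3 740 mm², y = 11 mm, Ī = 150 847 mm⁴.
Web: 16 × 140, A = 2 240 mm², y = 92 mm, Ī = 3 658 667 mm⁴.
Centroid: ȳ = ΣA·y / ΣA = 41.34 mm.
Transfer each piece to the centroidal x-axis using Ī + A·d² with d = y − 41.34:
  flange: d = -30.34 mm → contributes +3 593 833 mm⁴
  web: d = 50.66 mm → contributes +9 407 224 mm⁴
Total I = 13 001 057 mm⁴.

I_xx ≈ 1.3 × 10⁷ mm⁴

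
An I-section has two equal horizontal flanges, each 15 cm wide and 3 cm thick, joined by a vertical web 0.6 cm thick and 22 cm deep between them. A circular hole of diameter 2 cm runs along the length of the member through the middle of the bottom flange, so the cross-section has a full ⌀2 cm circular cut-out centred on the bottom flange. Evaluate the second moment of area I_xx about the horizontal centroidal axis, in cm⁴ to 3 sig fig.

I_xx ≈ 1.42 × 10⁴ cm⁴

Decompose the section into non-overlapping parts with the origin at the bottom-left of its bounding rectangle.
Bottom flange: 15 × 3, A = 45 cm², y = 1.5 cm, Ī = 33.75 cm⁴.
Web: 0.6 × 22, A = 13.2 cm², y = 14 cm, Ī = 532.4 cm⁴.
Top flange: 15 × 3, A = 45 cm², y = 26.5 cm, Ī = 33.75 cm⁴.
Hole (subtracted): ⌀2, A = 3.1416 cm², y = 1.5 cm, Ī = 0.7854 cm⁴.
Centroid: ȳ = ΣA·y / ΣA = 14.392 cm.
Transfer each piece to the horizontal centroidal axis using Ī + A·d² with d = y − 14.392:
  bottom flange: d = -12.892 cm → contributes +7513.5 cm⁴
  web: d = -0.39247 cm → contributes +534.43 cm⁴
  top flange: d = 12.108 cm → contributes +6630.4 cm⁴
  hole: d = -12.892 cm → contributes −522.97 cm⁴
Total I = 14 155 cm⁴.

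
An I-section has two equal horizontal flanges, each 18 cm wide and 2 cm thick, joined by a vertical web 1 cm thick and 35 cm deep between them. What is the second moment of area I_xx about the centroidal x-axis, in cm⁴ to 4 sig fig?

I_xx ≈ 2.824 × 10⁴ cm⁴

Treat the section as a set of non-overlapping primitives; coordinates are from the bounding-box lower-left.
Bottom flange: 18 × 2, A = 36 cm², y = 1 cm, Ī = 12 cm⁴.
Web: 1 × 35, A = 35 cm², y = 19.5 cm, Ī = 3572.92 cm⁴.
Top flange: 18 × 2, A = 36 cm², y = 38 cm, Ī = 12 cm⁴.
By symmetry the centroid is at mid-height, ȳ = 19.5 cm.
Transfer each piece to the centroidal x-axis using Ī + A·d² with d = y − 19.5:
  bottom flange: d = -18.5 cm → contributes +12 333 cm⁴
  web: d = 0 cm → contributes +3572.92 cm⁴
  top flange: d = 18.5 cm → contributes +12 333 cm⁴
Total I = 28238.9 cm⁴.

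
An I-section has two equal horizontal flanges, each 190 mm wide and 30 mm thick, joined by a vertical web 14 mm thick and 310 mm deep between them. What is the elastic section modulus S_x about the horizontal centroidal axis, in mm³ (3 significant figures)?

Break the section into simple shapes (no overlaps), measuring from the bottom-left corner of the bounding box.
Bottom flange: 190 × 30, A = 5 700 mm², y = 15 mm, Ī = 427 500 mm⁴.
Web: 14 × 310, A = 4 340 mm², y = 185 mm, Ī = 34 756 167 mm⁴.
Top flange: 190 × 30, A = 5 700 mm², y = 355 mm, Ī = 427 500 mm⁴.
By symmetry the centroid is at mid-height, ȳ = 185 mm.
Transfer each piece to the horizontal centroidal axis using Ī + A·d² with d = y − 185:
  bottom flange: d = -170 mm → contributes +165 157 500 mm⁴
  web: d = 0 mm → contributes +34 756 167 mm⁴
  top flange: d = 170 mm → contributes +165 157 500 mm⁴
Total I = 365 071 167 mm⁴.
Extreme fibre distance c = 185 mm; S = I/c = 1 973 358 mm³.

S_x ≈ 1.97 × 10⁶ mm³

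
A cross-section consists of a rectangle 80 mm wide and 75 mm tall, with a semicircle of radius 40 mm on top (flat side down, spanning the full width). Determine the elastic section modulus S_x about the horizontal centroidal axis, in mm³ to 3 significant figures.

Break the section into simple shapes (no overlaps), measuring from the bottom-left corner of the bounding box.
Rectangular body: 80 × 75, A = 6 000 mm², y = 37.5 mm, Ī = 2 812 500 mm⁴.
Semicircular cap: semicircle r = 40, A = 2513.3 mm², y = 91.977 mm, Ī = 280 978 mm⁴.
Centroid: ȳ = ΣA·y / ΣA = 53.582 mm.
Transfer each piece to the horizontal centroidal axis using Ī + A·d² with d = y − 53.582:
  rectangular body: d = -16.082 mm → contributes +4 364 374 mm⁴
  semicircular cap: d = 38.394 mm → contributes +3 985 805 mm⁴
Total I = 8 350 179 mm⁴.
Extreme fibre distance c = 61.418 mm; S = I/c = 135 958 mm³.

S_x ≈ 1.36 × 10⁵ mm³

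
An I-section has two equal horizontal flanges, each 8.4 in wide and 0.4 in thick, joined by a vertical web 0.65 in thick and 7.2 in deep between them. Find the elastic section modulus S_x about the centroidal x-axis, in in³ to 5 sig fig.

Decompose the section into non-overlapping parts with the origin at the bottom-left of its bounding rectangle.
Bottom flange: 8.4 × 0.4, A = 3.36 in², y = 0.2 in, Ī = 0.0448 in⁴.
Web: 0.65 × 7.2, A = 4.68 in², y = 4 in, Ī = 20.2176 in⁴.
Top flange: 8.4 × 0.4, A = 3.36 in², y = 7.8 in, Ī = 0.0448 in⁴.
By symmetry the centroid is at mid-height, ȳ = 4 in.
Transfer each piece to the centroidal x-axis using Ī + A·d² with d = y − 4:
  bottom flange: d = -3.8 in → contributes +48.5632 in⁴
  web: d = 0 in → contributes +20.2176 in⁴
  top flange: d = 3.8 in → contributes +48.5632 in⁴
Total I = 117.344 in⁴.
Extreme fibre distance c = 4 in; S = I/c = 29.336 in³.

S_x ≈ 29.336 in³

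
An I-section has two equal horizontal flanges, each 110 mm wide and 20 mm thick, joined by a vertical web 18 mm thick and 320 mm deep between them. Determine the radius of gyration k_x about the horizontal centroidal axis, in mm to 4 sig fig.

Split into non-overlapping primitives; take the origin at the lower-left of the bounding box.
Bottom flange: 110 × 20, A = 2 200 mm², y = 10 mm, Ī = 73333.3 mm⁴.
Web: 18 × 320, A = 5 760 mm², y = 180 mm, Ī = 49 152 000 mm⁴.
Top flange: 110 × 20, A = 2 200 mm², y = 350 mm, Ī = 73333.3 mm⁴.
By symmetry the centroid is at mid-height, ȳ = 180 mm.
Transfer each piece to the horizontal centroidal axis using Ī + A·d² with d = y − 180:
  bottom flange: d = -170 mm → contributes +63 653 333 mm⁴
  web: d = 0 mm → contributes +49 152 000 mm⁴
  top flange: d = 170 mm → contributes +63 653 333 mm⁴
Total I = 176 458 667 mm⁴.
Radius of gyration: k = √(I/A) = √(176 458 667 / 10 160) = 131.788 mm.

k_x ≈ 131.8 mm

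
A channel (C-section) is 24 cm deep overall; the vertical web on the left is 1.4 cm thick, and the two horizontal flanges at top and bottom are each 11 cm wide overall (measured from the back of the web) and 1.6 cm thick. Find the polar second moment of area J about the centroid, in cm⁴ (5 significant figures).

J ≈ 6199.7 cm⁴

Split into non-overlapping primitives; take the origin at the lower-left of the bounding box.
Web: 1.4 × 24, A = 33.6 cm², y = 12 cm, Ī = 1612.8 cm⁴.
Top flange (beyond web): 9.6 × 1.6, A = 15.36 cm², y = 23.2 cm, Ī = 3.2768 cm⁴.
Bottom flange (beyond web): 9.6 × 1.6, A = 15.36 cm², y = 0.8 cm, Ī = 3.2768 cm⁴.
By symmetry the centroid is at mid-height, ȳ = 12 cm.
Transfer each piece to the centroidal x-axis using Ī + A·d² with d = y − 12:
  web: d = 0 cm → contributes +1612.8 cm⁴
  top flange (beyond web): d = 11.2 cm → contributes +1930.035 cm⁴
  bottom flange (beyond web): d = -11.2 cm → contributes +1930.035 cm⁴
Total I = 5472.87 cm⁴.
For the y-axis: x̄ = 3.326866 cm.
Repeating about the centroidal y-axis gives I_y = 726.8624 cm⁴.
Polar second moment: J = I_x + I_y = 6199.733 cm⁴.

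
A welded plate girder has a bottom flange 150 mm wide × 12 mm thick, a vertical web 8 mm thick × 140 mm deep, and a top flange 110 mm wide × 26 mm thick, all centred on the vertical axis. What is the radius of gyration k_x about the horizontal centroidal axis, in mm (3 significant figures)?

k_x ≈ 72.5 mm

Split into non-overlapping primitives; take the origin at the lower-left of the bounding box.
Bottom plate: 150 × 12, A = 1 800 mm², y = 6 mm, Ī = 21 600 mm⁴.
Web plate: 8 × 140, A = 1 120 mm², y = 82 mm, Ī = 1 829 333 mm⁴.
Top plate: 110 × 26, A = 2 860 mm², y = 165 mm, Ī = 161 113 mm⁴.
Centroid: ȳ = ΣA·y / ΣA = 99.401 mm.
Transfer each piece to the horizontal centroidal axis using Ī + A·d² with d = y − 99.401:
  bottom plate: d = -93.401 mm → contributes +15 724 473 mm⁴
  web plate: d = -17.401 mm → contributes +2 168 478 mm⁴
  top plate: d = 65.599 mm → contributes +12 468 204 mm⁴
Total I = 30 361 155 mm⁴.
Radius of gyration: k = √(I/A) = √(30 361 155 / 5 780) = 72.476 mm.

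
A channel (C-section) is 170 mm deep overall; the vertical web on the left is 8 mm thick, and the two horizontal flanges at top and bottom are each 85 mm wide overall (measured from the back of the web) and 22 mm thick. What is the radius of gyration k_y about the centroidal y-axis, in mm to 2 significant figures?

Treat the section as a set of non-overlapping primitives; coordinates are from the bounding-box lower-left.
Web: 8 × 170, A = 1 360 mm², x = 4 mm, Ī = 7 253 mm⁴.
Top flange (beyond web): 77 × 22, A = 1 694 mm², x = 46.5 mm, Ī = 836 977 mm⁴.
Bottom flange (beyond web): 77 × 22, A = 1 694 mm², x = 46.5 mm, Ī = 836 977 mm⁴.
Centroid: x̄ = ΣA·x / ΣA = 34.33 mm.
Transfer each piece to the centroidal y-axis using Ī + A·d² with d = x − 34.33:
  web: d = -30.33 mm → contributes +1 258 037 mm⁴
  top flange (beyond web): d = 12.17 mm → contributes +1 088 020 mm⁴
  bottom flange (beyond web): d = 12.17 mm → contributes +1 088 020 mm⁴
Total I = 3 434 077 mm⁴.
Radius of gyration: k = √(I/A) = √(3 434 077 / 4 748) = 26.89 mm.

k_y ≈ 27 mm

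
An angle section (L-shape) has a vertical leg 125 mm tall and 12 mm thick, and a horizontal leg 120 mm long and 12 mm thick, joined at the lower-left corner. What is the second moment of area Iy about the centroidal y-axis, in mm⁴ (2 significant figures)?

Iy ≈ 3.8 × 10⁶ mm⁴

Decompose the section into non-overlapping parts with the origin at the bottom-left of its bounding rectangle.
Vertical leg: 12 × 125, A = 1 500 mm², x = 6 mm, Ī = 18 000 mm⁴.
Horizontal leg (remainder): 108 × 12, A = 1 296 mm², x = 66 mm, Ī = 1 259 712 mm⁴.
Centroid: x̄ = ΣA·x / ΣA = 33.81 mm.
Transfer each piece to the centroidal y-axis using Ī + A·d² with d = x − 33.81:
  vertical leg: d = -27.81 mm → contributes +1 178 191 mm⁴
  horizontal leg (remainder): d = 32.19 mm → contributes +2 602 525 mm⁴
Total I = 3 780 716 mm⁴.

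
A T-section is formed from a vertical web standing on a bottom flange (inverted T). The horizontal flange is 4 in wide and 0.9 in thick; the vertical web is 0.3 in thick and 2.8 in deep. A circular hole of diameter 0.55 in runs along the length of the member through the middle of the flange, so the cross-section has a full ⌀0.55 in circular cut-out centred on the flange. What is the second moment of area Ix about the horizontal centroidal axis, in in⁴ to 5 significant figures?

Treat the section as a set of non-overlapping primitives; coordinates are from the bounding-box lower-left.
Flange: 4 × 0.9, A = 3.6 in², y = 0.45 in, Ī = 0.243 in⁴.
Web: 0.3 × 2.8, A = 0.84 in², y = 2.3 in, Ī = 0.5488 in⁴.
Hole (subtracted): ⌀0.55, A = 0.2375829 in², y = 0.45 in, Ī = 0.004491803 in⁴.
Centroid: ȳ = ΣA·y / ΣA = 0.8197872 in.
Transfer each piece to the horizontal centroidal axis using Ī + A·d² with d = y − 0.8197872:
  flange: d = -0.3697872 in → contributes +0.7352732 in⁴
  web: d = 1.480213 in → contributes +2.389265 in⁴
  hole: d = -0.3697872 in → contributes −0.0369795 in⁴
Total I = 3.087559 in⁴.

Ix ≈ 3.0876 in⁴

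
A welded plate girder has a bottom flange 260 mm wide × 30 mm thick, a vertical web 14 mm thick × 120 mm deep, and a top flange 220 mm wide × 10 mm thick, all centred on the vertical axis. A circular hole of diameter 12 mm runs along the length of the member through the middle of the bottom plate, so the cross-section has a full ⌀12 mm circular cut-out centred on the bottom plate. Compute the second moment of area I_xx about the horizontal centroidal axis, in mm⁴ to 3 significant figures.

Split into non-overlapping primitives; take the origin at the lower-left of the bounding box.
Bottom plate: 260 × 30, A = 7 800 mm², y = 15 mm, Ī = 585 000 mm⁴.
Web plate: 14 × 120, A = 1 680 mm², y = 90 mm, Ī = 2 016 000 mm⁴.
Top plate: 220 × 10, A = 2 200 mm², y = 155 mm, Ī = 18 333 mm⁴.
Hole (subtracted): ⌀12, A = 113.1 mm², y = 15 mm, Ī = 1017.9 mm⁴.
Centroid: ȳ = ΣA·y / ΣA = 52.521 mm.
Transfer each piece to the horizontal centroidal axis using Ī + A·d² with d = y − 52.521:
  bottom plate: d = -37.521 mm → contributes +11 565 950 mm⁴
  web plate: d = 37.479 mm → contributes +4 375 874 mm⁴
  top plate: d = 102.48 mm → contributes +23 122 682 mm⁴
  hole: d = -37.521 mm → contributes −160 238 mm⁴
Total I = 38 904 267 mm⁴.

I_xx ≈ 3.89 × 10⁷ mm⁴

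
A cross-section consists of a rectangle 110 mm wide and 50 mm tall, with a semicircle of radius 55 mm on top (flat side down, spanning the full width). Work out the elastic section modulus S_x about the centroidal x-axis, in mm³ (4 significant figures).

S_x ≈ 1.408 × 10⁵ mm³

Split into non-overlapping primitives; take the origin at the lower-left of the bounding box.
Rectangular body: 110 × 50, A = 5 500 mm², y = 25 mm, Ī = 1 145 833 mm⁴.
Semicircular cap: semicircle r = 55, A = 4751.66 mm², y = 73.3427 mm, Ī = 1 004 345 mm⁴.
Centroid: ȳ = ΣA·y / ΣA = 47.4069 mm.
Transfer each piece to the centroidal x-axis using Ī + A·d² with d = y − 47.4069:
  rectangular body: d = -22.4069 mm → contributes +3 907 220 mm⁴
  semicircular cap: d = 25.9358 mm → contributes +4 200 623 mm⁴
Total I = 8 107 843 mm⁴.
Extreme fibre distance c = 57.5931 mm; S = I/c = 140 778 mm³.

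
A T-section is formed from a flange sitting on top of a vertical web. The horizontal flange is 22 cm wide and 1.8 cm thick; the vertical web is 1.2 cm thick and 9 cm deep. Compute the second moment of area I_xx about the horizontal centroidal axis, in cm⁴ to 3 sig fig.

I_xx ≈ 331 cm⁴

Treat the section as a set of non-overlapping primitives; coordinates are from the bounding-box lower-left.
Flange: 22 × 1.8, A = 39.6 cm², y = 9.9 cm, Ī = 10.692 cm⁴.
Web: 1.2 × 9, A = 10.8 cm², y = 4.5 cm, Ī = 72.9 cm⁴.
Centroid: ȳ = ΣA·y / ΣA = 8.7429 cm.
Transfer each piece to the horizontal centroidal axis using Ī + A·d² with d = y − 8.7429:
  flange: d = 1.1571 cm → contributes +63.716 cm⁴
  web: d = -4.2429 cm → contributes +267.32 cm⁴
Total I = 331.04 cm⁴.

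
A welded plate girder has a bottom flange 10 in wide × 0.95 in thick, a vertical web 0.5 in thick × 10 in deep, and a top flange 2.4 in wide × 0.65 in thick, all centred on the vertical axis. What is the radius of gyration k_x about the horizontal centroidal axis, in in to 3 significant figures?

Treat the section as a set of non-overlapping primitives; coordinates are from the bounding-box lower-left.
Bottom plate: 10 × 0.95, A = 9.5 in², y = 0.475 in, Ī = 0.71448 in⁴.
Web plate: 0.5 × 10, A = 5 in², y = 5.95 in, Ī = 41.667 in⁴.
Top plate: 2.4 × 0.65, A = 1.56 in², y = 11.275 in, Ī = 0.054925 in⁴.
Centroid: ȳ = ΣA·y / ΣA = 3.2286 in.
Transfer each piece to the horizontal centroidal axis using Ī + A·d² with d = y − 3.2286:
  bottom plate: d = -2.7536 in → contributes +72.747 in⁴
  web plate: d = 2.7214 in → contributes +78.696 in⁴
  top plate: d = 8.0464 in → contributes +101.06 in⁴
Total I = 252.5 in⁴.
Radius of gyration: k = √(I/A) = √(252.5 / 16.06) = 3.9651 in.

k_x ≈ 3.97 in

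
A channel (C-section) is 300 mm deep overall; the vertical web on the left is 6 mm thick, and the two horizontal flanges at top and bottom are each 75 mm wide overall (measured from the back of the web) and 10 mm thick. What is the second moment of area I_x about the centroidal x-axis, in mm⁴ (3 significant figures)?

Treat the section as a set of non-overlapping primitives; coordinates are from the bounding-box lower-left.
Web: 6 × 300, A = 1 800 mm², y = 150 mm, Ī = 13 500 000 mm⁴.
Top flange (beyond web): 69 × 10, A = 690 mm², y = 295 mm, Ī = 5 750 mm⁴.
Bottom flange (beyond web): 69 × 10, A = 690 mm², y = 5 mm, Ī = 5 750 mm⁴.
By symmetry the centroid is at mid-height, ȳ = 150 mm.
Transfer each piece to the centroidal x-axis using Ī + A·d² with d = y − 150:
  web: d = 0 mm → contributes +13 500 000 mm⁴
  top flange (beyond web): d = 145 mm → contributes +14 513 000 mm⁴
  bottom flange (beyond web): d = -145 mm → contributes +14 513 000 mm⁴
Total I = 42 526 000 mm⁴.

I_x ≈ 4.25 × 10⁷ mm⁴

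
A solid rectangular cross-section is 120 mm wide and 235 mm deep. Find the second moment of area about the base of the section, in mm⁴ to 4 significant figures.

I_base ≈ 5.191 × 10⁸ mm⁴

The section: 120 × 235, A = 28 200 mm², y = 117.5 mm, Ī = 129 778 750 mm⁴.
Transfer it to the base of the section using Ī + A·d² with d = y − 0:
  the section: d = 117.5 mm → contributes +519 115 000 mm⁴
Total I = 519 115 000 mm⁴.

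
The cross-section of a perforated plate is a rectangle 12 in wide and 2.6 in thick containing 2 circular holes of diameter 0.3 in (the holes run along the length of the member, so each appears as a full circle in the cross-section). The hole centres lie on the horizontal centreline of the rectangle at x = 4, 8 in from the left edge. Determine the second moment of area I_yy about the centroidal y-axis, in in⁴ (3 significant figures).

I_yy ≈ 374 in⁴

Treat the section as a set of non-overlapping primitives; coordinates are from the bounding-box lower-left.
Plate: 12 × 2.6, A = 31.2 in², x = 6 in, Ī = 374.4 in⁴.
Hole 1 (subtracted): ⌀0.3, A = 0.070686 in², x = 4 in, Ī = 0.00039761 in⁴.
Hole 2 (subtracted): ⌀0.3, A = 0.070686 in², x = 8 in, Ī = 0.00039761 in⁴.
By symmetry the centroid is at mid-width, x̄ = 6 in.
Transfer each piece to the centroidal y-axis using Ī + A·d² with d = x − 6:
  plate: d = 0 in → contributes +374.4 in⁴
  hole 1: d = -2 in → contributes −0.28314 in⁴
  hole 2: d = 2 in → contributes −0.28314 in⁴
Total I = 373.83 in⁴.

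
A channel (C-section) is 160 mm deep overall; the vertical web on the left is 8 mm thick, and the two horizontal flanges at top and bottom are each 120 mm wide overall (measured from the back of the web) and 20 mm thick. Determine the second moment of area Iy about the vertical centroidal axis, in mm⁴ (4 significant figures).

Iy ≈ 8.274 × 10⁶ mm⁴

Treat the section as a set of non-overlapping primitives; coordinates are from the bounding-box lower-left.
Web: 8 × 160, A = 1 280 mm², x = 4 mm, Ī = 6826.67 mm⁴.
Top flange (beyond web): 112 × 20, A = 2 240 mm², x = 64 mm, Ī = 2 341 547 mm⁴.
Bottom flange (beyond web): 112 × 20, A = 2 240 mm², x = 64 mm, Ī = 2 341 547 mm⁴.
Centroid: x̄ = ΣA·x / ΣA = 50.6667 mm.
Transfer each piece to the vertical centroidal axis using Ī + A·d² with d = x − 50.6667:
  web: d = -46.6667 mm → contributes +2 794 382 mm⁴
  top flange (beyond web): d = 13.3333 mm → contributes +2 739 769 mm⁴
  bottom flange (beyond web): d = 13.3333 mm → contributes +2 739 769 mm⁴
Total I = 8 273 920 mm⁴.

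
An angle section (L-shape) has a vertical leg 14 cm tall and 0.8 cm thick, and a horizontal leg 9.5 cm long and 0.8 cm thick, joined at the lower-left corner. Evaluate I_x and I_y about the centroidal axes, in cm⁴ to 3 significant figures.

I_x ≈ 370 cm⁴, I_y ≈ 141 cm⁴

Decompose the section into non-overlapping parts with the origin at the bottom-left of its bounding rectangle.
Vertical leg: 0.8 × 14, A = 11.2 cm², y = 7 cm, Ī = 182.93 cm⁴.
Horizontal leg (remainder): 8.7 × 0.8, A = 6.96 cm², y = 0.4 cm, Ī = 0.3712 cm⁴.
Centroid: ȳ = ΣA·y / ΣA = 4.4705 cm.
Transfer each piece to the centroidal x-axis using Ī + A·d² with d = y − 4.4705:
  vertical leg: d = 2.5295 cm → contributes +254.6 cm⁴
  horizontal leg (remainder): d = -4.0705 cm → contributes +115.69 cm⁴
Total I = 370.29 cm⁴.
For the y-axis: x̄ = 2.2205 cm.
Repeating about the centroidal y-axis gives I_y = 141.35 cm⁴.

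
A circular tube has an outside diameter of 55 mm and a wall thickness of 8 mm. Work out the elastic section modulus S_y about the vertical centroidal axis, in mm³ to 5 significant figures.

Treat the section as a set of non-overlapping primitives; coordinates are from the bounding-box lower-left.
Outer circle: ⌀55, A = 2375.829 mm², x = 27.5 mm, Ī = 449180.3 mm⁴.
Bore (subtracted): ⌀39, A = 1194.591 mm², x = 27.5 mm, Ī = 113560.8 mm⁴.
By symmetry the centroid is at mid-width, x̄ = 27.5 mm.
All pieces are centred on the vertical centroidal axis, so I = ΣĪ (holes subtracted) = 335619.5 mm⁴.
Extreme fibre distance c = 27.5 mm; S = I/c = 12204.34 mm³.

S_y ≈ 1.2204 × 10⁴ mm³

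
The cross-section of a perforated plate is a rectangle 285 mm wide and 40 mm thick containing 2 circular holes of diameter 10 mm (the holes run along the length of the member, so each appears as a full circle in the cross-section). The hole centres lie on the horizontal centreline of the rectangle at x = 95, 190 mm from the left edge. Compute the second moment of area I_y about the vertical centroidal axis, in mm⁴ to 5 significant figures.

I_y ≈ 7.6808 × 10⁷ mm⁴

Decompose the section into non-overlapping parts with the origin at the bottom-left of its bounding rectangle.
Plate: 285 × 40, A = 11 400 mm², x = 142.5 mm, Ī = 77 163 750 mm⁴.
Hole 1 (subtracted): ⌀10, A = 78.53982 mm², x = 95 mm, Ī = 490.8739 mm⁴.
Hole 2 (subtracted): ⌀10, A = 78.53982 mm², x = 190 mm, Ī = 490.8739 mm⁴.
By symmetry the centroid is at mid-width, x̄ = 142.5 mm.
Transfer each piece to the vertical centroidal axis using Ī + A·d² with d = x − 142.5:
  plate: d = 0 mm → contributes +77 163 750 mm⁴
  hole 1: d = -47.5 mm → contributes −177696.3 mm⁴
  hole 2: d = 47.5 mm → contributes −177696.3 mm⁴
Total I = 76 808 357 mm⁴.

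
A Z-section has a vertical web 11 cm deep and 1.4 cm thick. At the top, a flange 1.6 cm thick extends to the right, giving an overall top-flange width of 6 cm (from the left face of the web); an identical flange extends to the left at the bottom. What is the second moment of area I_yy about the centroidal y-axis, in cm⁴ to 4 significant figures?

I_yy ≈ 161.0 cm⁴

Break the section into simple shapes (no overlaps), measuring from the bottom-left corner of the bounding box.
Web: 1.4 × 11, A = 15.4 cm², x = 5.3 cm, Ī = 2.51533 cm⁴.
Top flange (beyond web): 4.6 × 1.6, A = 7.36 cm², x = 8.3 cm, Ī = 12.9781 cm⁴.
Bottom flange (beyond web): 4.6 × 1.6, A = 7.36 cm², x = 2.3 cm, Ī = 12.9781 cm⁴.
Centroid: x̄ = ΣA·x / ΣA = 5.3 cm.
Transfer each piece to the centroidal y-axis using Ī + A·d² with d = x − 5.3:
  web: d = 0 cm → contributes +2.51533 cm⁴
  top flange (beyond web): d = 3 cm → contributes +79.2181 cm⁴
  bottom flange (beyond web): d = -3 cm → contributes +79.2181 cm⁴
Total I = 160.952 cm⁴.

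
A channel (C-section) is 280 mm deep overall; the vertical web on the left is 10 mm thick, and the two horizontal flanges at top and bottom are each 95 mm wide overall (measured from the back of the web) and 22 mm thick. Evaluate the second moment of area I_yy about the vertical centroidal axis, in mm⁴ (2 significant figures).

Split into non-overlapping primitives; take the origin at the lower-left of the bounding box.
Web: 10 × 280, A = 2 800 mm², x = 5 mm, Ī = 23 333 mm⁴.
Top flange (beyond web): 85 × 22, A = 1 870 mm², x = 52.5 mm, Ī = 1 125 896 mm⁴.
Bottom flange (beyond web): 85 × 22, A = 1 870 mm², x = 52.5 mm, Ī = 1 125 896 mm⁴.
Centroid: x̄ = ΣA·x / ΣA = 32.16 mm.
Transfer each piece to the vertical centroidal axis using Ī + A·d² with d = x − 32.16:
  web: d = -27.16 mm → contributes +2 089 346 mm⁴
  top flange (beyond web): d = 20.34 mm → contributes +1 899 270 mm⁴
  bottom flange (beyond web): d = 20.34 mm → contributes +1 899 270 mm⁴
Total I = 5 887 885 mm⁴.

I_yy ≈ 5.9 × 10⁶ mm⁴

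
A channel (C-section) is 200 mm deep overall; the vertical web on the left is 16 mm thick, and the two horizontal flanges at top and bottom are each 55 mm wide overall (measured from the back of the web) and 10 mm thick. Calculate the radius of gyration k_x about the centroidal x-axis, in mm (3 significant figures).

k_x ≈ 66.7 mm

Split into non-overlapping primitives; take the origin at the lower-left of the bounding box.
Web: 16 × 200, A = 3 200 mm², y = 100 mm, Ī = 10 666 667 mm⁴.
Top flange (beyond web): 39 × 10, A = 390 mm², y = 195 mm, Ī = 3 250 mm⁴.
Bottom flange (beyond web): 39 × 10, A = 390 mm², y = 5 mm, Ī = 3 250 mm⁴.
By symmetry the centroid is at mid-height, ȳ = 100 mm.
Transfer each piece to the centroidal x-axis using Ī + A·d² with d = y − 100:
  web: d = 0 mm → contributes +10 666 667 mm⁴
  top flange (beyond web): d = 95 mm → contributes +3 523 000 mm⁴
  bottom flange (beyond web): d = -95 mm → contributes +3 523 000 mm⁴
Total I = 17 712 667 mm⁴.
Radius of gyration: k = √(I/A) = √(17 712 667 / 3 980) = 66.711 mm.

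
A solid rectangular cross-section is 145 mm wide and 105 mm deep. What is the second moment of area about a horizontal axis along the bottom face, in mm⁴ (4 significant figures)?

The section: 145 × 105, A = 15 225 mm², y = 52.5 mm, Ī = 13 987 969 mm⁴.
Transfer it to the base of the section using Ī + A·d² with d = y − 0:
  the section: d = 52.5 mm → contributes +55 951 875 mm⁴
Total I = 55 951 875 mm⁴.

I_base ≈ 5.595 × 10⁷ mm⁴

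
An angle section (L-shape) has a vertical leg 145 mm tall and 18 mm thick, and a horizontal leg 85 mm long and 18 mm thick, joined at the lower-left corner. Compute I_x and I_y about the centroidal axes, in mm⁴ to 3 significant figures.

I_x ≈ 7.93 × 10⁶ mm⁴, I_y ≈ 2.01 × 10⁶ mm⁴

Treat the section as a set of non-overlapping primitives; coordinates are from the bounding-box lower-left.
Vertical leg: 18 × 145, A = 2 610 mm², y = 72.5 mm, Ī = 4 572 938 mm⁴.
Horizontal leg (remainder): 67 × 18, A = 1 206 mm², y = 9 mm, Ī = 32 562 mm⁴.
Centroid: ȳ = ΣA·y / ΣA = 52.432 mm.
Transfer each piece to the centroidal x-axis using Ī + A·d² with d = y − 52.432:
  vertical leg: d = 20.068 mm → contributes +5 624 090 mm⁴
  horizontal leg (remainder): d = -43.432 mm → contributes +2 307 445 mm⁴
Total I = 7 931 535 mm⁴.
For the y-axis: x̄ = 22.432 mm.
Repeating about the centroidal y-axis gives I_y = 2 011 515 mm⁴.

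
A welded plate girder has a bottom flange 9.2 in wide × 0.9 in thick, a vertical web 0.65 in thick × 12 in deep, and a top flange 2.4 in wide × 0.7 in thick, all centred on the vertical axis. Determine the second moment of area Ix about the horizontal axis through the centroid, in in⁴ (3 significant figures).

Break the section into simple shapes (no overlaps), measuring from the bottom-left corner of the bounding box.
Bottom plate: 9.2 × 0.9, A = 8.28 in², y = 0.45 in, Ī = 0.5589 in⁴.
Web plate: 0.65 × 12, A = 7.8 in², y = 6.9 in, Ī = 93.6 in⁴.
Top plate: 2.4 × 0.7, A = 1.68 in², y = 13.25 in, Ī = 0.0686 in⁴.
Centroid: ȳ = ΣA·y / ΣA = 4.4936 in.
Transfer each piece to the horizontal axis through the centroid using Ī + A·d² with d = y − 4.4936:
  bottom plate: d = -4.0436 in → contributes +135.94 in⁴
  web plate: d = 2.4064 in → contributes +138.77 in⁴
  top plate: d = 8.7564 in → contributes +128.88 in⁴
Total I = 403.59 in⁴.

Ix ≈ 404 in⁴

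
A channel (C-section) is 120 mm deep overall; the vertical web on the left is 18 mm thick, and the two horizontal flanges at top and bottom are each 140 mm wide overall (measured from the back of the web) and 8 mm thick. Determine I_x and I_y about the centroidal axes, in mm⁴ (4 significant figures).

I_x ≈ 8.724 × 10⁶ mm⁴, I_y ≈ 7.504 × 10⁶ mm⁴

Treat the section as a set of non-overlapping primitives; coordinates are from the bounding-box lower-left.
Web: 18 × 120, A = 2 160 mm², y = 60 mm, Ī = 2 592 000 mm⁴.
Top flange (beyond web): 122 × 8, A = 976 mm², y = 116 mm, Ī = 5205.33 mm⁴.
Bottom flange (beyond web): 122 × 8, A = 976 mm², y = 4 mm, Ī = 5205.33 mm⁴.
By symmetry the centroid is at mid-height, ȳ = 60 mm.
Transfer each piece to the centroidal x-axis using Ī + A·d² with d = y − 60:
  web: d = 0 mm → contributes +2 592 000 mm⁴
  top flange (beyond web): d = 56 mm → contributes +3 065 941 mm⁴
  bottom flange (beyond web): d = -56 mm → contributes +3 065 941 mm⁴
Total I = 8 723 883 mm⁴.
For the y-axis: x̄ = 42.2296 mm.
Repeating about the centroidal y-axis gives I_y = 7 503 762 mm⁴.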